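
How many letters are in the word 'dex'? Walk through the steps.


Spell out 'dex' and number each letter: d(1), e(2), x(3). Total: 3 letters.

3


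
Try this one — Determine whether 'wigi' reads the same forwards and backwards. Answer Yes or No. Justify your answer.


Forward: 'wigi'
Reversed: 'igiw'
They differ.

No


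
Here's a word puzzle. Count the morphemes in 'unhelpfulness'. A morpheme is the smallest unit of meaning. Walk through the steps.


Decomposition: un- (prefix) + help (root) + -ful (suffix) + -ness (suffix) = 4 morpheme(s)

4 morphemes


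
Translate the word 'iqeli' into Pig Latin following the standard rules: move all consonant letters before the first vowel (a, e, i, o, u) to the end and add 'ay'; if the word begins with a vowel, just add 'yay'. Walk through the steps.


'iqeli' starts with a vowel, so add 'yay': 'iqeliyay'.

iqeliyay


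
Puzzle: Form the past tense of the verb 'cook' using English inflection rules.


Apply rule: Add -ed. 'cook' becomes 'cooked'.

cooked


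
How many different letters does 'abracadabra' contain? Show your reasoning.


Unique letters in 'abracadabra': {a, b, c, d, r} = 5 distinct letters.

5


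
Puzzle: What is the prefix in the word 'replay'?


The word 'replay' = 're' (prefix) + 'play' (root). The prefix is 're'.

re


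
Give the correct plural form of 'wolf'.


Apply rule: Change -f to -ves. 'wolf' becomes 'wolves'.

wolves


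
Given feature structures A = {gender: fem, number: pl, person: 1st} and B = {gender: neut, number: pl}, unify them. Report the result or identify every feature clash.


Compare features:
gender: A=fem vs B=neut -> CLASH
number: A=pl vs B=pl -> unified: pl
person: A=1st vs B=_ -> unified: 1st
Clash detected on feature 'gender' (fem vs neut); unification fails.

CLASH on 'gender' (fem vs neut)


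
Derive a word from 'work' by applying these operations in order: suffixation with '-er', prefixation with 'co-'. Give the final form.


Step 1: Add suffix '-er' to 'work' = 'worker'
Step 2: Add prefix 'co-' to 'worker' = 'coworker'

coworker


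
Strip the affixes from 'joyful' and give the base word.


Remove suffix '-ful' from 'joyful' to get root 'joy'.

joy


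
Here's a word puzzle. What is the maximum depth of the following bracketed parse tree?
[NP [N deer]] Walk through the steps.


Count bracket nesting levels:
'[' at pos 0: depth = 1
'[' at pos 4: depth = 2
Maximum depth reached: 2

2


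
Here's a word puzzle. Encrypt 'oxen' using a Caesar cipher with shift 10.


Shift each letter by 10: o -> y, x -> h, e -> o, n -> x. Result: 'yhox'.

yhox


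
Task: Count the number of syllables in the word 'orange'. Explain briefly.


Break 'orange' into syllables: or-ange -> or | ange = 2 syllables

2 syllables


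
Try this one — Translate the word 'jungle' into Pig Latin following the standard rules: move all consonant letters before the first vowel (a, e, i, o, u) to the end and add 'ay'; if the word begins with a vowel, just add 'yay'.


'jungle': move consonant cluster 'j' to end and add 'ay': 'unglejay'.

unglejay


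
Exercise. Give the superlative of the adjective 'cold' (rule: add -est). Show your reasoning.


Apply superlative formation (add -est): 'cold' -> 'coldest'.

coldest


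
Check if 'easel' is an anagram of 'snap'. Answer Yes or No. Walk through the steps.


Sorted letters of 'easel': 'aeels'
Sorted letters of 'snap': 'anps'
They do not match.

No


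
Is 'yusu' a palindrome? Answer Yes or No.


Forward: 'yusu'
Reversed: 'usuy'
They differ.

No


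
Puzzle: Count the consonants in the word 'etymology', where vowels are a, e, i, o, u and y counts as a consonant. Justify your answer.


Consonants in 'etymology': t, y, m, l, g, y = 6 consonants.

6


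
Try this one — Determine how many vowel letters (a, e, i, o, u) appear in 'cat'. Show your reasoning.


Vowels in 'cat': a = 1 vowels.

1


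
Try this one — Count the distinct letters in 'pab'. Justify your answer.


Unique letters in 'pab': {a, b, p} = 3 distinct letters.

3


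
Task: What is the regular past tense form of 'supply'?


Apply rule: Change -y to -ied. 'supply' becomes 'supplied'.

supplied


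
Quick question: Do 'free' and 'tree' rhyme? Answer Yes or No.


Rime (stressed vowel + following sounds) of 'free': -ee = /iː/
Rime of 'tree': -ee = /iː/
/iː/ and /iː/ are the same ending sound, so the words rhyme.

Yes


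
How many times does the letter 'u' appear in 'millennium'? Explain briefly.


Letter 'u' in 'millennium': found at position(s) 9 = 1 occurrence(s).

1


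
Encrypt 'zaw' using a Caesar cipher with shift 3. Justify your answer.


Shift each letter by 3: z -> c, a -> d, w -> z. Result: 'cdz'.

cdz


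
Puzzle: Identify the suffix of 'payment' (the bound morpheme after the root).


The word 'payment' = 'pay' (root) + '-ment' (suffix). The suffix is '-ment'.

ment


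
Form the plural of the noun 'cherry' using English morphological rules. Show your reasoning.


Apply rule: Change -y to -ies (consonant + y). 'cherry' becomes 'cherries'.

cherries


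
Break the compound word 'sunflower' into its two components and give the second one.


Split 'sunflower' into 'sun' + 'flower'. The second part is 'flower'.

flower


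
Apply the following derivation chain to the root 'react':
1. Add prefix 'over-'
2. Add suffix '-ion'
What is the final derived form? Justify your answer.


Step 1: Add prefix 'over-' to 'react' = 'overreact'
Step 2: Add suffix '-ion' to 'overreact' = 'overreaction'

overreaction


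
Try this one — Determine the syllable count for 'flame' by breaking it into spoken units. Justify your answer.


Break 'flame' into syllables: flame -> flame = 1 syllable

1 syllable


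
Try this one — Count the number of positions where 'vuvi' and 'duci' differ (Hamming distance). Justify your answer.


Alignment:
Position 1: 'v' vs 'd' = DIFFER
Position 2: 'u' vs 'u' = match
Position 3: 'v' vs 'c' = DIFFER
Position 4: 'i' vs 'i' = match
Total differences: 2

2


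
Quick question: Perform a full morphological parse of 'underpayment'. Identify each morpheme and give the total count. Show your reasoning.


Step 1: Identify prefix: 'under' (meaning: beneath/insufficient)
Step 2: Identify root: 'pay'
Step 3: Identify suffix(es): 'ment'
Decomposition: under- (prefix: beneath/insufficient) + pay (root) + -ment (suffix: action/result)
Total morphemes: 3

3 morphemes (under- (prefix: beneath/insufficient) + pay (root) + -ment (suffix: action/result))


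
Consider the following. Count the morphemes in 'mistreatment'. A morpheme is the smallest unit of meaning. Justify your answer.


Decomposition: mis- (prefix) + treat (root) + -ment (suffix) = 3 morpheme(s)

3 morphemes


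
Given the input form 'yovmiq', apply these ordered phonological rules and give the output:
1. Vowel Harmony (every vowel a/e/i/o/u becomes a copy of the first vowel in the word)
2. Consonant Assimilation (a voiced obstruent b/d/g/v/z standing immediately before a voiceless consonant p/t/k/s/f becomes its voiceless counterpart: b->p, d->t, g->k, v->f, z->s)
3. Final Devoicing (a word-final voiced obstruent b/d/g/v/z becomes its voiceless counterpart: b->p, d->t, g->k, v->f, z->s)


Starting form: 'yovmiq'
Rule 1: Vowel Harmony: all vowels become 'o' (matching first vowel). 'yovmiq' -> 'yovmoq'
Rule 2: Consonant Assimilation: no voiced obstruent (b/d/g/v/z) stands immediately before a voiceless consonant (p/t/k/s/f). No change.
Rule 3: Final Devoicing: final consonant 'q' is not one of the voiced obstruents b/d/g/v/z. No change.
Final form: 'yovmoq'

yovmoq


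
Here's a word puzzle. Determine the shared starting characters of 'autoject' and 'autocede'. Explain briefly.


Compare from the start: 4 characters match: 'auto'. Mismatch at position 5: 'j' vs 'c'.

auto


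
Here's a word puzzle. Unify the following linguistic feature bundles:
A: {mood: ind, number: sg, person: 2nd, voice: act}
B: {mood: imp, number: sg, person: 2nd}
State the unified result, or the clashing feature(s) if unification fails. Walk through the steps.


Compare features:
mood: A=ind vs B=imp -> CLASH
number: A=sg vs B=sg -> unified: sg
person: A=2nd vs B=2nd -> unified: 2nd
voice: A=act vs B=_ -> unified: act
Clash detected on feature 'mood' (ind vs imp); unification fails.

CLASH on 'mood' (ind vs imp)


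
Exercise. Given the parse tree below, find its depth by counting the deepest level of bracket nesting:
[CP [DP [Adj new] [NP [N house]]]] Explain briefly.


Count bracket nesting levels:
'[' at pos 0: depth = 1
'[' at pos 4: depth = 2
'[' at pos 8: depth = 3
'[' at pos 18: depth = 3
'[' at pos 22: depth = 4
Maximum depth reached: 4

4


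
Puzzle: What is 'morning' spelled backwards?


Reverse 'morning' character by character: 'gninrom'.

gninrom


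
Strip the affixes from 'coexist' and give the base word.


Remove prefix 'co' from 'coexist' to get root 'exist'.

exist


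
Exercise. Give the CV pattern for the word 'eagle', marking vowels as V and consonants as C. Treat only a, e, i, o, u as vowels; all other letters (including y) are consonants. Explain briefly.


Letter mapping: e = V, a = V, g = C, l = C, e = V.

VVCCV


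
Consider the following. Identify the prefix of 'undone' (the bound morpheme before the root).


The word 'undone' = 'un' (prefix) + 'done' (root). The prefix is 'un'.

un


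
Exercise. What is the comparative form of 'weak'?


Apply comparative formation (add -er): 'weak' -> 'weaker'.

weaker


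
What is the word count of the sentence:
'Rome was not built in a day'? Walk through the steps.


Split into words: Rome | was | not | built | in | a | day = 7 words.

7


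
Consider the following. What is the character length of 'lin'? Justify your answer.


Spell out 'lin' and number each letter: l(1), i(2), n(3). Total: 3 letters.

3


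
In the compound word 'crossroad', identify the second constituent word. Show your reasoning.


Split 'crossroad' into 'cross' + 'road'. The second part is 'road'.

road


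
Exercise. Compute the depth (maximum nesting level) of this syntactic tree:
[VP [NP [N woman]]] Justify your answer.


Count bracket nesting levels:
'[' at pos 0: depth = 1
'[' at pos 4: depth = 2
'[' at pos 8: depth = 3
Maximum depth reached: 3

3


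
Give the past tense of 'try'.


Apply rule: Change -y to -ied. 'try' becomes 'tried'.

tried


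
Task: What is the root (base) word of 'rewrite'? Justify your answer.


Remove prefix 're' from 'rewrite' to get root 'write'.

write


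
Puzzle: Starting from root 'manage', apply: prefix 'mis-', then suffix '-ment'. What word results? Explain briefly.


Step 1: Add prefix 'mis-' to 'manage' = 'mismanage'
Step 2: Add suffix '-ment' to 'mismanage' = 'mismanagement'

mismanagement


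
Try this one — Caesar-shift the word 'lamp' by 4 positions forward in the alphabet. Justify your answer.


Shift each letter by 4: l -> p, a -> e, m -> q, p -> t. Result: 'peqt'.

peqt


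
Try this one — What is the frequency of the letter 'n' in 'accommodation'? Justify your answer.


Letter 'n' in 'accommodation': found at position(s) 13 = 1 occurrence(s).

1


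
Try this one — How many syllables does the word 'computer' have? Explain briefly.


Break 'computer' into syllables: com-pu-ter -> com | pu | ter = 3 syllables

3 syllables


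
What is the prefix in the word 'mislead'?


The word 'mislead' = 'mis' (prefix) + 'lead' (root). The prefix is 'mis'.

mis


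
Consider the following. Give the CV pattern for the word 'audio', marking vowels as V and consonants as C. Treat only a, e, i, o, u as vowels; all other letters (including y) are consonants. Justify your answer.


Letter mapping: a = V, u = V, d = C, i = V, o = V.

VVCVV


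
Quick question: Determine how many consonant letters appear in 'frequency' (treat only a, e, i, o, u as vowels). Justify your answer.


Consonants in 'frequency': f, r, q, n, c, y = 6 consonants.

6


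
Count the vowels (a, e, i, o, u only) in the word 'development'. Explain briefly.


Vowels in 'development': e, e, o, e = 4 vowels.

4


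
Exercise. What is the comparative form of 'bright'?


Apply comparative formation (add -er): 'bright' -> 'brighter'.

brighter


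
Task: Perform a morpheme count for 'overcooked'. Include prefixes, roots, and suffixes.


Decomposition: over- (prefix) + cook (root) + -ed (suffix) = 3 morpheme(s)

3 morphemes


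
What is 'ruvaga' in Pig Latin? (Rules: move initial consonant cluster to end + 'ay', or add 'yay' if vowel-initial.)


'ruvaga': move consonant cluster 'r' to end and add 'ay': 'uvagaray'.

uvagaray


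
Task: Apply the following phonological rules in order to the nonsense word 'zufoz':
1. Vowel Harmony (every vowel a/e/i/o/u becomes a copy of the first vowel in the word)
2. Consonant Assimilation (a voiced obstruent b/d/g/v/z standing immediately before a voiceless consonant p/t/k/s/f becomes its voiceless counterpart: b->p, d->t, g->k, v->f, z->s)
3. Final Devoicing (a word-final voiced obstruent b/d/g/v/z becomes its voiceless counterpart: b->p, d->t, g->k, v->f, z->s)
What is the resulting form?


Starting form: 'zufoz'
Rule 1: Vowel Harmony: all vowels become 'u' (matching first vowel). 'zufoz' -> 'zufuz'
Rule 2: Consonant Assimilation: no voiced obstruent (b/d/g/v/z) stands immediately before a voiceless consonant (p/t/k/s/f). No change.
Rule 3: Final Devoicing: word-final voiced obstruent 'z' becomes voiceless 's'. 'zufuz' -> 'zufus'
Final form: 'zufus'

zufus


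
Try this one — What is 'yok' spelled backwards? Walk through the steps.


Reverse 'yok' character by character: 'koy'.

koy


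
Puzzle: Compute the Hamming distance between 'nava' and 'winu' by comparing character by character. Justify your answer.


Alignment:
Position 1: 'n' vs 'w' = DIFFER
Position 2: 'a' vs 'i' = DIFFER
Position 3: 'v' vs 'n' = DIFFER
Position 4: 'a' vs 'u' = DIFFER
Total differences: 4

4


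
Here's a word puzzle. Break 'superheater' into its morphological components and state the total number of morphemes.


Step 1: Identify prefix: 'super' (meaning: above)
Step 2: Identify root: 'heat'
Step 3: Identify suffix(es): 'er'
Decomposition: super- (prefix: above) + heat (root) + -er (suffix: one who)
Total morphemes: 3

3 morphemes (super- (prefix: above) + heat (root) + -er (suffix: one who))


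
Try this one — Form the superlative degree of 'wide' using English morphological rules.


Apply superlative formation (ends in e: add -st): 'wide' -> 'widest'.

widest


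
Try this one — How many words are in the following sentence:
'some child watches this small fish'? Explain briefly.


Split into words: some | child | watches | this | small | fish = 6 words.

6


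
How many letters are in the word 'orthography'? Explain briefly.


Spell out 'orthography' and number each letter: o(1), r(2), t(3), h(4), o(5), g(6), r(7), a(8), p(9), h(10), y(11). Total: 11 letters.

11


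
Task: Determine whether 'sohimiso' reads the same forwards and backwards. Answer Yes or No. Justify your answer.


Forward: 'sohimiso'
Reversed: 'osimihos'
They differ.

No


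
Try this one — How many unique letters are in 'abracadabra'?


Unique letters in 'abracadabra': {a, b, c, d, r} = 5 distinct letters.

5


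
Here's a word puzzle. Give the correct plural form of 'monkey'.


Apply rule: Add -s. 'monkey' becomes 'monkeys'.

monkeys


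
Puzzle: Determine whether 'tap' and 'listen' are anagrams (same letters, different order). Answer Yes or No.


Sorted letters of 'tap': 'apt'
Sorted letters of 'listen': 'eilnst'
They do not match.

No


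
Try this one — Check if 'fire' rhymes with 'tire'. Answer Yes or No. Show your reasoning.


Rime (stressed vowel + following sounds) of 'fire': -ire = /aɪər/
Rime of 'tire': -ire = /aɪər/
/aɪər/ and /aɪər/ are the same ending sound, so the words rhyme.

Yes


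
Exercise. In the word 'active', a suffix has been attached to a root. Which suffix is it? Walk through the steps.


The word 'active' = 'act' (root) + '-ive' (suffix). The suffix is '-ive'.

ive


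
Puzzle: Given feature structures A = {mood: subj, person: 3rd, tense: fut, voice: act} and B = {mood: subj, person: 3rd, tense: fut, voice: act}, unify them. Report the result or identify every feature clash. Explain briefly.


Compare features:
mood: A=subj vs B=subj -> unified: subj
person: A=3rd vs B=3rd -> unified: 3rd
tense: A=fut vs B=fut -> unified: fut
voice: A=act vs B=act -> unified: act
No clashes found.

Unified: {mood: subj, person: 3rd, tense: fut, voice: act}


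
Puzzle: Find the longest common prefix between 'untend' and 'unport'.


Compare from the start: 2 characters match: 'un'. Mismatch at position 3: 't' vs 'p'.

un


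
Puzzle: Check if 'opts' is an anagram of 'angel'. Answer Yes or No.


Sorted letters of 'opts': 'opst'
Sorted letters of 'angel': 'aegln'
They do not match.

No


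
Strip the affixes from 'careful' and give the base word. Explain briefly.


Remove suffix '-ful' from 'careful' to get root 'care'.

care


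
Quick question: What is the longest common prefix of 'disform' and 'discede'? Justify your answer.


Compare from the start: 3 characters match: 'dis'. Mismatch at position 4: 'f' vs 'c'.

dis


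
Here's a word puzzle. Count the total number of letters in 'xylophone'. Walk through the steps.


Spell out 'xylophone' and number each letter: x(1), y(2), l(3), o(4), p(5), h(6), o(7), n(8), e(9). Total: 9 letters.

9


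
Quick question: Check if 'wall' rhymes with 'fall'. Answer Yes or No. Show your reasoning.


Rime (stressed vowel + following sounds) of 'wall': -all = /ɔːl/
Rime of 'fall': -all = /ɔːl/
/ɔːl/ and /ɔːl/ are the same ending sound, so the words rhyme.

Yes


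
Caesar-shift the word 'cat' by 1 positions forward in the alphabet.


Shift each letter by 1: c -> d, a -> b, t -> u. Result: 'dbu'.

dbu


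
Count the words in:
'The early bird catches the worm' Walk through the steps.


Split into words: The | early | bird | catches | the | worm = 6 words.

6


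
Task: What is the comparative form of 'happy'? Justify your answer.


Apply comparative formation (consonant + y: change y to i, add -er): 'happy' -> 'happier'.

happier


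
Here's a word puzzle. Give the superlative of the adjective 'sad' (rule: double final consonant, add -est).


Apply superlative formation (double final consonant, add -est): 'sad' -> 'saddest'.

saddest


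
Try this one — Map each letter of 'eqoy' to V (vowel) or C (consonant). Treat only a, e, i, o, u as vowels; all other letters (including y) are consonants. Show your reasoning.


Letter mapping: e = V, q = C, o = V, y = C.

VCVC


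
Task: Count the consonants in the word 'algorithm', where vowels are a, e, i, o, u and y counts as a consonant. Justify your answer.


Consonants in 'algorithm': l, g, r, t, h, m = 6 consonants.

6


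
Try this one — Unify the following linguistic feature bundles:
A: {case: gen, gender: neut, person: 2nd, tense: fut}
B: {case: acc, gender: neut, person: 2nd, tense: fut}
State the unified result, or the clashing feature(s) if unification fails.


Compare features:
case: A=gen vs B=acc -> CLASH
gender: A=neut vs B=neut -> unified: neut
person: A=2nd vs B=2nd -> unified: 2nd
tense: A=fut vs B=fut -> unified: fut
Clash detected on feature 'case' (gen vs acc); unification fails.

CLASH on 'case' (gen vs acc)


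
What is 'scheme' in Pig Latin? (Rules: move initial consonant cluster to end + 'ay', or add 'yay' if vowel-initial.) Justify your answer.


'scheme': move consonant cluster 'sch' to end and add 'ay': 'emeschay'.

emeschay


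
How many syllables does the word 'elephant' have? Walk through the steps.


Break 'elephant' into syllables: el-e-phant -> el | e | phant = 3 syllables

3 syllables


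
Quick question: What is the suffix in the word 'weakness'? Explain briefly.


The word 'weakness' = 'weak' (root) + '-ness' (suffix). The suffix is '-ness'.

ness


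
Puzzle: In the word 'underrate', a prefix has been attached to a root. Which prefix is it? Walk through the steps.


The word 'underrate' = 'under' (prefix) + 'rate' (root). The prefix is 'under'.

under


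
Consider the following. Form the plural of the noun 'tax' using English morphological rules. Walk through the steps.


Apply rule: Add -es (sibilant/fricative ending). 'tax' becomes 'taxes'.

taxes


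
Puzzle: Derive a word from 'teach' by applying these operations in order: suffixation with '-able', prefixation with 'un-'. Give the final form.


Step 1: Add suffix '-able' to 'teach' = 'teachable'
Step 2: Add prefix 'un-' to 'teachable' = 'unteachable'

unteachable


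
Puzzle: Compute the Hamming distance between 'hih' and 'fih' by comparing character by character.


Alignment:
Position 1: 'h' vs 'f' = DIFFER
Position 2: 'i' vs 'i' = match
Position 3: 'h' vs 'h' = match
Total differences: 1

1


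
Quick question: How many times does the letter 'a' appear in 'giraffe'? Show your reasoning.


Letter 'a' in 'giraffe': found at position(s) 4 = 1 occurrence(s).

1


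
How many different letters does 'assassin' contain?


Unique letters in 'assassin': {a, i, n, s} = 4 distinct letters.

4


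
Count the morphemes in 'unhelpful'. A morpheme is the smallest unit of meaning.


Decomposition: un- (prefix) + help (root) + -ful (suffix) = 3 morpheme(s)

3 morphemes


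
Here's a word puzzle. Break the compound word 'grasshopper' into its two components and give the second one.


Split 'grasshopper' into 'grass' + 'hopper'. The second part is 'hopper'.

hopper


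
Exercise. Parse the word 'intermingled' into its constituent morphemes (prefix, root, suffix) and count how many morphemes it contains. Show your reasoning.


Step 1: Identify prefix: 'inter' (meaning: between)
Step 2: Identify root: 'mingle'
Step 3: Identify suffix(es): 'ed'
Decomposition: inter- (prefix: between) + mingle (root) + -ed (suffix: past)
Total morphemes: 3

3 morphemes (inter- (prefix: between) + mingle (root) + -ed (suffix: past))


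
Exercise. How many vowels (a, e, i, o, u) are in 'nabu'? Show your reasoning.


Vowels in 'nabu': a, u = 2 vowels.

2


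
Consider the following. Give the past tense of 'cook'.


Apply rule: Add -ed. 'cook' becomes 'cooked'.

cooked


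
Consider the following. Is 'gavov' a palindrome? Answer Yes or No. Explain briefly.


Forward: 'gavov'
Reversed: 'vovag'
They differ.

No


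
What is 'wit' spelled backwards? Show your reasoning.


Reverse 'wit' character by character: 'tiw'.

tiw


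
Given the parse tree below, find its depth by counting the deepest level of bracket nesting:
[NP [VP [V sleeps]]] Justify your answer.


Count bracket nesting levels:
'[' at pos 0: depth = 1
'[' at pos 4: depth = 2
'[' at pos 8: depth = 3
Maximum depth reached: 3

3


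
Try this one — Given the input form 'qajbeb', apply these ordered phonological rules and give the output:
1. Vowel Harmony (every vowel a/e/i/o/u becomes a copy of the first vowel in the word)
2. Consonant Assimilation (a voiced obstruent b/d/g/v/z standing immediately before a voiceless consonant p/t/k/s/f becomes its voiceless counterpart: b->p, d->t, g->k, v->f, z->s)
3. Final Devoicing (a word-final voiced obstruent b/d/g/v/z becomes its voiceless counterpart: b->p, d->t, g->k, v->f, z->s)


Starting form: 'qajbeb'
Rule 1: Vowel Harmony: all vowels become 'a' (matching first vowel). 'qajbeb' -> 'qajbab'
Rule 2: Consonant Assimilation: no voiced obstruent (b/d/g/v/z) stands immediately before a voiceless consonant (p/t/k/s/f). No change.
Rule 3: Final Devoicing: word-final voiced obstruent 'b' becomes voiceless 'p'. 'qajbab' -> 'qajbap'
Final form: 'qajbap'

qajbap


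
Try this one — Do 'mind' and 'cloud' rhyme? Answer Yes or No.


Rime (stressed vowel + following sounds) of 'mind': -ind = /aɪnd/
Rime of 'cloud': -oud = /aʊd/
/aɪnd/ and /aʊd/ are different ending sounds, so the words do not rhyme.

No


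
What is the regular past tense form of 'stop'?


Apply rule: Double final consonant and add -ed. 'stop' becomes 'stopped'.

stopped


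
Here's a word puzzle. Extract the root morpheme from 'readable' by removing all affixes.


Remove suffix '-able' from 'readable' to get root 'read'.

read


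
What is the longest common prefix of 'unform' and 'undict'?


Compare from the start: 2 characters match: 'un'. Mismatch at position 3: 'f' vs 'd'.

un


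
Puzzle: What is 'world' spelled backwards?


Reverse 'world' character by character: 'dlrow'.

dlrow


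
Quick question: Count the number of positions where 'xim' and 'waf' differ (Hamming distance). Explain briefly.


Alignment:
Position 1: 'x' vs 'w' = DIFFER
Position 2: 'i' vs 'a' = DIFFER
Position 3: 'm' vs 'f' = DIFFER
Total differences: 3

3


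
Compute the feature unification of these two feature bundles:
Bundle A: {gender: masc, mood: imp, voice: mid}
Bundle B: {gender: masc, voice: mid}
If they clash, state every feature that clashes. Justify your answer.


Compare features:
gender: A=masc vs B=masc -> unified: masc
mood: A=imp vs B=_ -> unified: imp
voice: A=mid vs B=mid -> unified: mid
No clashes found.

Unified: {gender: masc, mood: imp, voice: mid}


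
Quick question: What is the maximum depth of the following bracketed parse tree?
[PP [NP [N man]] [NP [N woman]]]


Count bracket nesting levels:
'[' at pos 0: depth = 1
'[' at pos 4: depth = 2
'[' at pos 8: depth = 3
'[' at pos 17: depth = 2
'[' at pos 21: depth = 3
Maximum depth reached: 3

3


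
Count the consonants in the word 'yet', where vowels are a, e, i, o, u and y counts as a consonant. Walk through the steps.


Consonants in 'yet': y, t = 2 consonants.

2


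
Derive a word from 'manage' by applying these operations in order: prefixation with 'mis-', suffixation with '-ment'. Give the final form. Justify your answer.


Step 1: Add prefix 'mis-' to 'manage' = 'mismanage'
Step 2: Add suffix '-ment' to 'mismanage' = 'mismanagement'

mismanagement


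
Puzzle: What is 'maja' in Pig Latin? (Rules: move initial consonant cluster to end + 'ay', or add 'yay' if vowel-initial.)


'maja': move consonant cluster 'm' to end and add 'ay': 'ajamay'.

ajamay


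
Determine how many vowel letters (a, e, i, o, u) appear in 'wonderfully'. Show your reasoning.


Vowels in 'wonderfully': o, e, u = 3 vowels.

3


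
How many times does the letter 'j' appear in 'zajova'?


Letter 'j' in 'zajova': found at position(s) 3 = 1 occurrence(s).

1


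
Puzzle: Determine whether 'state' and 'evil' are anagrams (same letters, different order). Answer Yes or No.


Sorted letters of 'state': 'aestt'
Sorted letters of 'evil': 'eilv'
They do not match.

No


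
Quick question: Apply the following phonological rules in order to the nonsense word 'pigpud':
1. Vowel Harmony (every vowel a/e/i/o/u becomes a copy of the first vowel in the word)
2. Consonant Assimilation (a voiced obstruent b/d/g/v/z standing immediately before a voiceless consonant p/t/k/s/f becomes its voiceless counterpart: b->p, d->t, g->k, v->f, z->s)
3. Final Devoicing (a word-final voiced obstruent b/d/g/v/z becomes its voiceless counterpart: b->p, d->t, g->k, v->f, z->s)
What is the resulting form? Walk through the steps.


Starting form: 'pigpud'
Rule 1: Vowel Harmony: all vowels become 'i' (matching first vowel). 'pigpud' -> 'pigpid'
Rule 2: Consonant Assimilation: voiced obstruent before voiceless consonant becomes voiceless ('gp' -> 'kp'). 'pigpid' -> 'pikpid'
Rule 3: Final Devoicing: word-final voiced obstruent 'd' becomes voiceless 't'. 'pikpid' -> 'pikpit'
Final form: 'pikpit'

pikpit


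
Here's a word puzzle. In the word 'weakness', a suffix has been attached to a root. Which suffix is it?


The word 'weakness' = 'weak' (root) + '-ness' (suffix). The suffix is '-ness'.

ness


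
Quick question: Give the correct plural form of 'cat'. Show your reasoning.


Apply rule: Add -s. 'cat' becomes 'cats'.

cats


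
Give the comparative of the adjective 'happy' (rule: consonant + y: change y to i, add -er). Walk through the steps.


Apply comparative formation (consonant + y: change y to i, add -er): 'happy' -> 'happier'.

happier


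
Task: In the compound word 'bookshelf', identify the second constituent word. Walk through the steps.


Split 'bookshelf' into 'book' + 'shelf'. The second part is 'shelf'.

shelf


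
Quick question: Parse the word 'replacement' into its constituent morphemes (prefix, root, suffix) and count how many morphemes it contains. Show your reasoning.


Step 1: Identify prefix: 're' (meaning: again)
Step 2: Identify root: 'place'
Step 3: Identify suffix(es): 'ment'
Decomposition: re- (prefix: again) + place (root) + -ment (suffix: action/result)
Total morphemes: 3

3 morphemes (re- (prefix: again) + place (root) + -ment (suffix: action/result))


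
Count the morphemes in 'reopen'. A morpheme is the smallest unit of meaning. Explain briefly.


Decomposition: re- (prefix) + open (root) = 2 morpheme(s)

2 morphemes


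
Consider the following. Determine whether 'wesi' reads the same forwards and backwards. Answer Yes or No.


Forward: 'wesi'
Reversed: 'isew'
They differ.

No


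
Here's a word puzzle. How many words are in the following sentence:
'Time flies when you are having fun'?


Split into words: Time | flies | when | you | are | having | fun = 7 words.

7


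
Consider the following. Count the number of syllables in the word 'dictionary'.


Break 'dictionary' into syllables: dic-tion-ar-y -> dic | tion | ar | y = 4 syllables

4 syllables


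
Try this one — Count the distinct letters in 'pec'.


Unique letters in 'pec': {c, e, p} = 3 distinct letters.

3


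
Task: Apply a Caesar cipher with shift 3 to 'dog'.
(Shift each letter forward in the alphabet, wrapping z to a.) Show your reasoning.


Shift each letter by 3: d -> g, o -> r, g -> j. Result: 'grj'.

grj


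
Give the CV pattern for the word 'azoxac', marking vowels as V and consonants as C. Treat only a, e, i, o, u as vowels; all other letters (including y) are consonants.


Letter mapping: a = V, z = C, o = V, x = C, a = V, c = C.

VCVCVC


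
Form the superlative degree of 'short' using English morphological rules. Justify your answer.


Apply superlative formation (add -est): 'short' -> 'shortest'.

shortest


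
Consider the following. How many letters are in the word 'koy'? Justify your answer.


Spell out 'koy' and number each letter: k(1), o(2), y(3). Total: 3 letters.

3


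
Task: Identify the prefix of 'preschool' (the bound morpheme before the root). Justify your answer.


The word 'preschool' = 'pre' (prefix) + 'school' (root). The prefix is 'pre'.

pre


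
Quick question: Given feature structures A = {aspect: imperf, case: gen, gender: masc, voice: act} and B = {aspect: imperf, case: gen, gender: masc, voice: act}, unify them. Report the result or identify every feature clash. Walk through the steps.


Compare features:
aspect: A=imperf vs B=imperf -> unified: imperf
case: A=gen vs B=gen -> unified: gen
gender: A=masc vs B=masc -> unified: masc
voice: A=act vs B=act -> unified: act
No clashes found.

Unified: {aspect: imperf, case: gen, gender: masc, voice: act}


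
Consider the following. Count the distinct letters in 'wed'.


Unique letters in 'wed': {d, e, w} = 3 distinct letters.

3


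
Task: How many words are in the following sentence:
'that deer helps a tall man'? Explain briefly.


Split into words: that | deer | helps | a | tall | man = 6 words.

6


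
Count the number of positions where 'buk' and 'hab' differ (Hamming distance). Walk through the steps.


Alignment:
Position 1: 'b' vs 'h' = DIFFER
Position 2: 'u' vs 'a' = DIFFER
Position 3: 'k' vs 'b' = DIFFER
Total differences: 3

3


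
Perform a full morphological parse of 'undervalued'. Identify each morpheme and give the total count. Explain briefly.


Step 1: Identify prefix: 'under' (meaning: beneath/insufficient)
Step 2: Identify root: 'value'
Step 3: Identify suffix(es): 'ed'
Decomposition: under- (prefix: beneath/insufficient) + value (root) + -ed (suffix: past)
Total morphemes: 3

3 morphemes (under- (prefix: beneath/insufficient) + value (root) + -ed (suffix: past))


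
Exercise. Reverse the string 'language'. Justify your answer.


Reverse 'language' character by character: 'egaugnal'.

egaugnal


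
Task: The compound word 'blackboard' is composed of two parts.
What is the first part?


Split 'blackboard' into 'black' + 'board'. The first part is 'black'.

black


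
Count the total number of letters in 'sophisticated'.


Spell out 'sophisticated' and number each letter: s(1), o(2), p(3), h(4), i(5), s(6), t(7), i(8), c(9), a(10), t(11), e(12), d(13). Total: 13 letters.

13


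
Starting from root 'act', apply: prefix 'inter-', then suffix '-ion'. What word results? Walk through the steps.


Step 1: Add prefix 'inter-' to 'act' = 'interact'
Step 2: Add suffix '-ion' to 'interact' = 'interaction'

interaction


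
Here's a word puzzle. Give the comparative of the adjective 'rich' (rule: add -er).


Apply comparative formation (add -er): 'rich' -> 'richer'.

richer


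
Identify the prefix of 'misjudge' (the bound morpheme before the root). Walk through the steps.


The word 'misjudge' = 'mis' (prefix) + 'judge' (root). The prefix is 'mis'.

mis


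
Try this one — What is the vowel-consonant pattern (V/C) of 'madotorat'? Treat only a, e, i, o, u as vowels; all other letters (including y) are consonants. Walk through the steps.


Letter mapping: m = C, a = V, d = C, o = V, t = C, o = V, r = C, a = V, t = C.

CVCVCVCVC


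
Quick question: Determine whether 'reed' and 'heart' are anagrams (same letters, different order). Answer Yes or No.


Sorted letters of 'reed': 'deer'
Sorted letters of 'heart': 'aehrt'
They do not match.

No


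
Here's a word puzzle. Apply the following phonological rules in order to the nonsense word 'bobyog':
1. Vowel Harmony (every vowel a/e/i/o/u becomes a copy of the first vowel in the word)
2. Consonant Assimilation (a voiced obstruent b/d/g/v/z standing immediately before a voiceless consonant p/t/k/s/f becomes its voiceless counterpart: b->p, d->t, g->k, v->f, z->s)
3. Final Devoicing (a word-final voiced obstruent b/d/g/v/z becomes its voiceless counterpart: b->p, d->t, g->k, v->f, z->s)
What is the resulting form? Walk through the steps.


Starting form: 'bobyog'
Rule 1: Vowel Harmony: all vowels already match. No change.
Rule 2: Consonant Assimilation: no voiced obstruent (b/d/g/v/z) stands immediately before a voiceless consonant (p/t/k/s/f). No change.
Rule 3: Final Devoicing: word-final voiced obstruent 'g' becomes voiceless 'k'. 'bobyog' -> 'bobyok'
Final form: 'bobyok'

bobyok


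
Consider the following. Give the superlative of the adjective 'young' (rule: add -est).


Apply superlative formation (add -est): 'young' -> 'youngest'.

youngest


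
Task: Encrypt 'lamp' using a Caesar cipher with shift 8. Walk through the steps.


Shift each letter by 8: l -> t, a -> i, m -> u, p -> x. Result: 'tiux'.

tiux


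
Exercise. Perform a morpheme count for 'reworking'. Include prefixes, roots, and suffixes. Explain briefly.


Decomposition: re- (prefix) + work (root) + -ing (suffix) = 3 morpheme(s)

3 morphemes


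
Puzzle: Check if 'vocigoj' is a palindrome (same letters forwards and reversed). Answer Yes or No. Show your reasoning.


Forward: 'vocigoj'
Reversed: 'jogicov'
They differ.

No


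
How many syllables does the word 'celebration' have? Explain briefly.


Break 'celebration' into syllables: cel-e-bra-tion -> cel | e | bra | tion = 4 syllables

4 syllables


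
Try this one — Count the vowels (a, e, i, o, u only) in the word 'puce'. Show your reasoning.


Vowels in 'puce': u, e = 2 vowels.

2


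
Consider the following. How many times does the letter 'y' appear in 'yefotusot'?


Letter 'y' in 'yefotusot': found at position(s) 1 = 1 occurrence(s).

1


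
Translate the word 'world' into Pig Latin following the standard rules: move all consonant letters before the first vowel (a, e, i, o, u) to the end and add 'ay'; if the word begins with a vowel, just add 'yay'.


'world': move consonant cluster 'w' to end and add 'ay': 'orldway'.

orldway


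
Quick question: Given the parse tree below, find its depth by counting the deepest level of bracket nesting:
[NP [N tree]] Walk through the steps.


Count bracket nesting levels:
'[' at pos 0: depth = 1
'[' at pos 4: depth = 2
Maximum depth reached: 2

2


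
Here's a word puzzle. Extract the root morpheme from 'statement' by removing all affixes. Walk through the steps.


Remove suffix '-ment' from 'statement' to get root 'state'.

state


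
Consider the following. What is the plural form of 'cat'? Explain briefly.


Apply rule: Add -s. 'cat' becomes 'cats'.

cats


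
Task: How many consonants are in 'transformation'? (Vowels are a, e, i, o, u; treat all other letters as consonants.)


Consonants in 'transformation': t, r, n, s, f, r, m, t, n = 9 consonants.

9


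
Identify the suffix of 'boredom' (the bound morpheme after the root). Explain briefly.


The word 'boredom' = 'bore' (root) + '-dom' (suffix). The suffix is '-dom'.

dom


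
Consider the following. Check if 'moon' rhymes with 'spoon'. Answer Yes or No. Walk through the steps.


Rime (stressed vowel + following sounds) of 'moon': -oon = /uːn/
Rime of 'spoon': -oon = /uːn/
/uːn/ and /uːn/ are the same ending sound, so the words rhyme.

Yes


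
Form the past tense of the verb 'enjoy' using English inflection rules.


Apply rule: Add -ed. 'enjoy' becomes 'enjoyed'.

enjoyed


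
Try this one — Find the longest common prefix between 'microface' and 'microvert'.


Compare from the start: 5 characters match: 'micro'. Mismatch at position 6: 'f' vs 'v'.

micro


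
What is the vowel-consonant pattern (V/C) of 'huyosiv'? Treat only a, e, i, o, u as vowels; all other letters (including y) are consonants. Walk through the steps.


Letter mapping: h = C, u = V, y = C, o = V, s = C, i = V, v = C.

CVCVCVC


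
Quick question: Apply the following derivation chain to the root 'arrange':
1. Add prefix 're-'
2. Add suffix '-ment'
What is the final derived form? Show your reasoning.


Step 1: Add prefix 're-' to 'arrange' = 'rearrange'
Step 2: Add suffix '-ment' to 'rearrange' = 'rearrangement'

rearrangement


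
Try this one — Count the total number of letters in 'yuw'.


Spell out 'yuw' and number each letter: y(1), u(2), w(3). Total: 3 letters.

3


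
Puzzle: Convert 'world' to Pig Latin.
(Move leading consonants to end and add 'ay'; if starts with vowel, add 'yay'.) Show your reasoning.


'world': move consonant cluster 'w' to end and add 'ay': 'orldway'.

orldway


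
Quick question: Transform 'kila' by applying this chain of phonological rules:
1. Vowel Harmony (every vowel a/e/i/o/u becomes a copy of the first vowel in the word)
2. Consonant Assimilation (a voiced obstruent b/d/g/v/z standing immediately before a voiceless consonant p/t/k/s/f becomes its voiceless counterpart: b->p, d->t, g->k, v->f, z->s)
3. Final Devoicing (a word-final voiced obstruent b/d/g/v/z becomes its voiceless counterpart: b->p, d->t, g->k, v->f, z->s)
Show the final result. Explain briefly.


Starting form: 'kila'
Rule 1: Vowel Harmony: all vowels become 'i' (matching first vowel). 'kila' -> 'kili'
Rule 2: Consonant Assimilation: no voiced obstruent (b/d/g/v/z) stands immediately before a voiceless consonant (p/t/k/s/f). No change.
Rule 3: Final Devoicing: the word ends in the vowel 'i', not a consonant. No change.
Final form: 'kili'

kili
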